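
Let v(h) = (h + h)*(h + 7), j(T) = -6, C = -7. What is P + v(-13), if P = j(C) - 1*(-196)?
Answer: 346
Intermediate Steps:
v(h) = 2*h*(7 + h) (v(h) = (2*h)*(7 + h) = 2*h*(7 + h))
P = 190 (P = -6 - 1*(-196) = -6 + 196 = 190)
P + v(-13) = 190 + 2*(-13)*(7 - 13) = 190 + 2*(-13)*(-6) = 190 + 156 = 346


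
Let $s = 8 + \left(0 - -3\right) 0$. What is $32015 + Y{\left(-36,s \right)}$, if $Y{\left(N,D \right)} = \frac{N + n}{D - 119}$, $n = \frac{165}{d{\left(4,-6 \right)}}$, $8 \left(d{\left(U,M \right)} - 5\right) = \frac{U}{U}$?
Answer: $\frac{48566807}{1517} \approx 32015.0$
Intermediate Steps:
$d{\left(U,M \right)} = \frac{41}{8}$ ($d{\left(U,M \right)} = 5 + \frac{U \frac{1}{U}}{8} = 5 + \frac{1}{8} \cdot 1 = 5 + \frac{1}{8} = \frac{41}{8}$)
$s = 8$ ($s = 8 + \left(0 + 3\right) 0 = 8 + 3 \cdot 0 = 8 + 0 = 8$)
$n = \frac{1320}{41}$ ($n = \frac{165}{\frac{41}{8}} = 165 \cdot \frac{8}{41} = \frac{1320}{41} \approx 32.195$)
$Y{\left(N,D \right)} = \frac{\frac{1320}{41} + N}{-119 + D}$ ($Y{\left(N,D \right)} = \frac{N + \frac{1320}{41}}{D - 119} = \frac{\frac{1320}{41} + N}{-119 + D}$)
$32015 + Y{\left(-36,s \right)} = 32015 + \frac{\frac{1320}{41} - 36}{-119 + 8} = 32015 + \frac{1}{-111} \left(- \frac{156}{41}\right) = 32015 - - \frac{52}{1517} = 32015 + \frac{52}{1517} = \frac{48566807}{1517}$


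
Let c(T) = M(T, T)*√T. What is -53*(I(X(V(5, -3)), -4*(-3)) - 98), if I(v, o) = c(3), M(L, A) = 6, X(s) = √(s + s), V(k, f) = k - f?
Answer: 5194 - 318*√3 ≈ 4643.2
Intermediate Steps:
X(s) = √2*√s (X(s) = √(2*s) = √2*√s)
c(T) = 6*√T
I(v, o) = 6*√3
-53*(I(X(V(5, -3)), -4*(-3)) - 98) = -53*(6*√3 - 98) = -53*(-98 + 6*√3) = 5194 - 318*√3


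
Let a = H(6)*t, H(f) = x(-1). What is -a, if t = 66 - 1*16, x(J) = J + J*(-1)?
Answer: 0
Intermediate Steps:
x(J) = 0 (x(J) = J - J = 0)
H(f) = 0
t = 50 (t = 66 - 16 = 50)
a = 0 (a = 0*50 = 0)
-a = -1*0 = 0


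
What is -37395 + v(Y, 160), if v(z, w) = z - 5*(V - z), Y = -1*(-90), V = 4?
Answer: -36875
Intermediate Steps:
Y = 90
v(z, w) = -20 + 6*z (v(z, w) = z - 5*(4 - z) = z + (-20 + 5*z) = -20 + 6*z)
-37395 + v(Y, 160) = -37395 + (-20 + 6*90) = -37395 + (-20 + 540) = -37395 + 520 = -36875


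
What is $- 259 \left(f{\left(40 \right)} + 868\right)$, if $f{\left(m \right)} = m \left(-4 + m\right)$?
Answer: $-597772$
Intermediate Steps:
$- 259 \left(f{\left(40 \right)} + 868\right) = - 259 \left(40 \left(-4 + 40\right) + 868\right) = - 259 \left(40 \cdot 36 + 868\right) = - 259 \left(1440 + 868\right) = \left(-259\right) 2308 = -597772$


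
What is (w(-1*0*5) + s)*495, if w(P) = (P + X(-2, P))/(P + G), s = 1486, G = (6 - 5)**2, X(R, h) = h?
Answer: 735570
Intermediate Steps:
G = 1 (G = 1**2 = 1)
w(P) = 2*P/(1 + P) (w(P) = (P + P)/(P + 1) = (2*P)/(1 + P) = 2*P/(1 + P))
(w(-1*0*5) + s)*495 = (2*(-1*0*5)/(1 - 1*0*5) + 1486)*495 = (2*(0*5)/(1 + 0*5) + 1486)*495 = (2*0/(1 + 0) + 1486)*495 = (2*0/1 + 1486)*495 = (2*0*1 + 1486)*495 = (0 + 1486)*495 = 1486*495 = 735570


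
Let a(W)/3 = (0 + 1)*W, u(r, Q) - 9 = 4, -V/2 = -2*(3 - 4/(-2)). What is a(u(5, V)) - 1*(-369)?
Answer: 408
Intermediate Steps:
V = 20 (V = -(-4)*(3 - 4/(-2)) = -(-4)*(3 - 4*(-½)) = -(-4)*(3 + 2) = -(-4)*5 = -2*(-10) = 20)
u(r, Q) = 13 (u(r, Q) = 9 + 4 = 13)
a(W) = 3*W (a(W) = 3*((0 + 1)*W) = 3*(1*W) = 3*W)
a(u(5, V)) - 1*(-369) = 3*13 - 1*(-369) = 39 + 369 = 408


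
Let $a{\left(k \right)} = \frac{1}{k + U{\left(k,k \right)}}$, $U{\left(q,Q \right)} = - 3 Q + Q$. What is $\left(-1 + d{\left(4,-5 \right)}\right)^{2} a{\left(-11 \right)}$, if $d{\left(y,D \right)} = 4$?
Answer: $\frac{9}{11} \approx 0.81818$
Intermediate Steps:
$U{\left(q,Q \right)} = - 2 Q$
$a{\left(k \right)} = - \frac{1}{k}$ ($a{\left(k \right)} = \frac{1}{k - 2 k} = \frac{1}{\left(-1\right) k} = - \frac{1}{k}$)
$\left(-1 + d{\left(4,-5 \right)}\right)^{2} a{\left(-11 \right)} = \left(-1 + 4\right)^{2} \left(- \frac{1}{-11}\right) = 3^{2} \left(\left(-1\right) \left(- \frac{1}{11}\right)\right) = 9 \cdot \frac{1}{11} = \frac{9}{11}$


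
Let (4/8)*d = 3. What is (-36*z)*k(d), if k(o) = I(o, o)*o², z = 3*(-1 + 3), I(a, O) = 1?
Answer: -7776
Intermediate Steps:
d = 6 (d = 2*3 = 6)
z = 6 (z = 3*2 = 6)
k(o) = o² (k(o) = 1*o² = o²)
(-36*z)*k(d) = -36*6*6² = -216*36 = -7776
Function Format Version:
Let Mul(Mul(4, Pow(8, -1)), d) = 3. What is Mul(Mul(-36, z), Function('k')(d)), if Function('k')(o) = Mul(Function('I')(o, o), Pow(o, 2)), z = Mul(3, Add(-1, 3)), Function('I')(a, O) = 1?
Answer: -7776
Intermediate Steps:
d = 6 (d = Mul(2, 3) = 6)
z = 6 (z = Mul(3, 2) = 6)
Function('k')(o) = Pow(o, 2) (Function('k')(o) = Mul(1, Pow(o, 2)) = Pow(o, 2))
Mul(Mul(-36, z), Function('k')(d)) = Mul(Mul(-36, 6), Pow(6, 2)) = Mul(-216, 36) = -7776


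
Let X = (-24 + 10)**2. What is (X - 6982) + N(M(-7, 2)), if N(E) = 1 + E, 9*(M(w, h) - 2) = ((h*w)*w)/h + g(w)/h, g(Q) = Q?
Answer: -122003/18 ≈ -6777.9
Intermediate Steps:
M(w, h) = 2 + w**2/9 + w/(9*h) (M(w, h) = 2 + (((h*w)*w)/h + w/h)/9 = 2 + ((h*w**2)/h + w/h)/9 = 2 + (w**2 + w/h)/9 = 2 + (w**2/9 + w/(9*h)) = 2 + w**2/9 + w/(9*h))
X = 196 (X = (-14)**2 = 196)
(X - 6982) + N(M(-7, 2)) = (196 - 6982) + (1 + (1/9)*(-7 + 2*(18 + (-7)**2))/2) = -6786 + (1 + (1/9)*(1/2)*(-7 + 2*(18 + 49))) = -6786 + (1 + (1/9)*(1/2)*(-7 + 2*67)) = -6786 + (1 + (1/9)*(1/2)*(-7 + 134)) = -6786 + (1 + (1/9)*(1/2)*127) = -6786 + (1 + 127/18) = -6786 + 145/18 = -122003/18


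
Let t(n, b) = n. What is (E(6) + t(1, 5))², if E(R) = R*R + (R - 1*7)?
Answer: 1296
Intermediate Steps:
E(R) = -7 + R + R² (E(R) = R² + (R - 7) = R² + (-7 + R) = -7 + R + R²)
(E(6) + t(1, 5))² = ((-7 + 6 + 6²) + 1)² = ((-7 + 6 + 36) + 1)² = (35 + 1)² = 36² = 1296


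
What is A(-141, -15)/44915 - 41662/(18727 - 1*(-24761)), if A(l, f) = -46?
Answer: -936624589/976631760 ≈ -0.95904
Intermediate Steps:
A(-141, -15)/44915 - 41662/(18727 - 1*(-24761)) = -46/44915 - 41662/(18727 - 1*(-24761)) = -46*1/44915 - 41662/(18727 + 24761) = -46/44915 - 41662/43488 = -46/44915 - 41662*1/43488 = -46/44915 - 20831/21744 = -936624589/976631760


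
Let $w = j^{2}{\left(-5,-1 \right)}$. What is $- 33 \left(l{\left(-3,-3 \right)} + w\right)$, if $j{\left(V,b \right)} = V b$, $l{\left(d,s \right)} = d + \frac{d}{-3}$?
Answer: $-759$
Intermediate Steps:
$l{\left(d,s \right)} = \frac{2 d}{3}$ ($l{\left(d,s \right)} = d + d \left(- \frac{1}{3}\right) = d - \frac{d}{3} = \frac{2 d}{3}$)
$w = 25$ ($w = \left(\left(-5\right) \left(-1\right)\right)^{2} = 5^{2} = 25$)
$- 33 \left(l{\left(-3,-3 \right)} + w\right) = - 33 \left(\frac{2}{3} \left(-3\right) + 25\right) = - 33 \left(-2 + 25\right) = \left(-33\right) 23 = -759$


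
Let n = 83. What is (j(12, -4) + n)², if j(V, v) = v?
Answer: 6241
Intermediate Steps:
(j(12, -4) + n)² = (-4 + 83)² = 79² = 6241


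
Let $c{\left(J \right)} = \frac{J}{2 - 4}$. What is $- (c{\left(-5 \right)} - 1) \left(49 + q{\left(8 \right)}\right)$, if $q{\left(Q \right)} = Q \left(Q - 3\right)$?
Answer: $- \frac{267}{2} \approx -133.5$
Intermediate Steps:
$c{\left(J \right)} = - \frac{J}{2}$ ($c{\left(J \right)} = \frac{J}{2 - 4} = \frac{J}{-2} = J \left(- \frac{1}{2}\right) = - \frac{J}{2}$)
$q{\left(Q \right)} = Q \left(-3 + Q\right)$
$- (c{\left(-5 \right)} - 1) \left(49 + q{\left(8 \right)}\right) = - (\left(- \frac{1}{2}\right) \left(-5\right) - 1) \left(49 + 8 \left(-3 + 8\right)\right) = - (\frac{5}{2} - 1) \left(49 + 8 \cdot 5\right) = \left(-1\right) \frac{3}{2} \left(49 + 40\right) = \left(- \frac{3}{2}\right) 89 = - \frac{267}{2}$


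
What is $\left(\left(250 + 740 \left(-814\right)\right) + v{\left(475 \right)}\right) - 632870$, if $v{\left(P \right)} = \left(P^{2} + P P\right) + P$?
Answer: $-783255$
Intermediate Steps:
$v{\left(P \right)} = P + 2 P^{2}$ ($v{\left(P \right)} = \left(P^{2} + P^{2}\right) + P = 2 P^{2} + P = P + 2 P^{2}$)
$\left(\left(250 + 740 \left(-814\right)\right) + v{\left(475 \right)}\right) - 632870 = \left(\left(250 + 740 \left(-814\right)\right) + 475 \left(1 + 2 \cdot 475\right)\right) - 632870 = \left(\left(250 - 602360\right) + 475 \left(1 + 950\right)\right) - 632870 = \left(-602110 + 475 \cdot 951\right) - 632870 = \left(-602110 + 451725\right) - 632870 = -150385 - 632870 = -783255$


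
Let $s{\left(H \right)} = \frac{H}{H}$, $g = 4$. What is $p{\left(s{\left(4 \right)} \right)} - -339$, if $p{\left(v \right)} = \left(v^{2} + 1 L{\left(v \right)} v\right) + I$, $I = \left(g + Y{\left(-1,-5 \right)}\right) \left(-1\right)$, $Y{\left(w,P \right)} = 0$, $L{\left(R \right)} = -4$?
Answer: $332$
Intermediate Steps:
$I = -4$ ($I = \left(4 + 0\right) \left(-1\right) = 4 \left(-1\right) = -4$)
$s{\left(H \right)} = 1$
$p{\left(v \right)} = -4 + v^{2} - 4 v$ ($p{\left(v \right)} = \left(v^{2} + 1 \left(-4\right) v\right) - 4 = \left(v^{2} - 4 v\right) - 4 = -4 + v^{2} - 4 v$)
$p{\left(s{\left(4 \right)} \right)} - -339 = \left(-4 + 1^{2} - 4\right) - -339 = \left(-4 + 1 - 4\right) + 339 = -7 + 339 = 332$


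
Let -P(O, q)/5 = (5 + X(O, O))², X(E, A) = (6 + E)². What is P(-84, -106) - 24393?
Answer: -185403998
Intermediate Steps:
P(O, q) = -5*(5 + (6 + O)²)²
P(-84, -106) - 24393 = -5*(5 + (6 - 84)²)² - 24393 = -5*(5 + (-78)²)² - 24393 = -5*(5 + 6084)² - 24393 = -5*6089² - 24393 = -5*37075921 - 24393 = -185379605 - 24393 = -185403998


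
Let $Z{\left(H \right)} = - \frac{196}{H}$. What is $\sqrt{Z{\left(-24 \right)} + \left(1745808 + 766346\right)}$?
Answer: $\frac{\sqrt{90437838}}{6} \approx 1585.0$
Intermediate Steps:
$\sqrt{Z{\left(-24 \right)} + \left(1745808 + 766346\right)} = \sqrt{- \frac{196}{-24} + \left(1745808 + 766346\right)} = \sqrt{\left(-196\right) \left(- \frac{1}{24}\right) + 2512154} = \sqrt{\frac{49}{6} + 2512154} = \sqrt{\frac{15072973}{6}} = \frac{\sqrt{90437838}}{6}$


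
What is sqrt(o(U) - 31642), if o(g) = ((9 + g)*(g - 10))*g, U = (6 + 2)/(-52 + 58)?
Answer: I*sqrt(2572674)/9 ≈ 178.22*I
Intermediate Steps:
U = 4/3 (U = 8/6 = 8*(1/6) = 4/3 ≈ 1.3333)
o(g) = g*(-10 + g)*(9 + g) (o(g) = ((9 + g)*(-10 + g))*g = ((-10 + g)*(9 + g))*g = g*(-10 + g)*(9 + g))
sqrt(o(U) - 31642) = sqrt(4*(-90 + (4/3)**2 - 1*4/3)/3 - 31642) = sqrt(4*(-90 + 16/9 - 4/3)/3 - 31642) = sqrt((4/3)*(-806/9) - 31642) = sqrt(-3224/27 - 31642) = sqrt(-857558/27) = I*sqrt(2572674)/9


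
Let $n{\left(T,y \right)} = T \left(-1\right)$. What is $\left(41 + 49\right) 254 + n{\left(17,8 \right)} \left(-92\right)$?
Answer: $24424$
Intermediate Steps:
$n{\left(T,y \right)} = - T$
$\left(41 + 49\right) 254 + n{\left(17,8 \right)} \left(-92\right) = \left(41 + 49\right) 254 + \left(-1\right) 17 \left(-92\right) = 90 \cdot 254 - -1564 = 22860 + 1564 = 24424$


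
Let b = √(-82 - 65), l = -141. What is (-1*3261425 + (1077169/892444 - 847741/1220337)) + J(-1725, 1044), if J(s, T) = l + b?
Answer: -3552113678770524499/1089082433628 + 7*I*√3 ≈ -3.2616e+6 + 12.124*I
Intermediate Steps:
b = 7*I*√3 (b = √(-147) = 7*I*√3 ≈ 12.124*I)
J(s, T) = -141 + 7*I*√3
(-1*3261425 + (1077169/892444 - 847741/1220337)) + J(-1725, 1044) = (-1*3261425 + (1077169/892444 - 847741/1220337)) + (-141 + 7*I*√3) = (-3261425 + (1077169*(1/892444) - 847741*1/1220337)) + (-141 + 7*I*√3) = (-3261425 + (1077169/892444 - 847741/1220337)) + (-141 + 7*I*√3) = (-3261425 + 557947816949/1089082433628) + (-141 + 7*I*√3) = -3551960118147382951/1089082433628 + (-141 + 7*I*√3) = -3552113678770524499/1089082433628 + 7*I*√3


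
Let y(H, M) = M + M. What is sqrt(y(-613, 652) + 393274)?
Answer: 3*sqrt(43842) ≈ 628.15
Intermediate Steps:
y(H, M) = 2*M
sqrt(y(-613, 652) + 393274) = sqrt(2*652 + 393274) = sqrt(1304 + 393274) = sqrt(394578) = 3*sqrt(43842)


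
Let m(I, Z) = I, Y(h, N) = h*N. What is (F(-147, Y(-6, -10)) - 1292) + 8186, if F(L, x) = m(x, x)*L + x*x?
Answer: 1674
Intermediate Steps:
Y(h, N) = N*h
F(L, x) = x² + L*x (F(L, x) = x*L + x*x = L*x + x² = x² + L*x)
(F(-147, Y(-6, -10)) - 1292) + 8186 = ((-10*(-6))*(-147 - 10*(-6)) - 1292) + 8186 = (60*(-147 + 60) - 1292) + 8186 = (60*(-87) - 1292) + 8186 = (-5220 - 1292) + 8186 = -6512 + 8186 = 1674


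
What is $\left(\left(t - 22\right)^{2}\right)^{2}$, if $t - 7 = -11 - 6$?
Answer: $1048576$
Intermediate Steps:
$t = -10$ ($t = 7 - 17 = -10$)
$\left(\left(t - 22\right)^{2}\right)^{2} = \left(\left(-10 - 22\right)^{2}\right)^{2} = \left(\left(-32\right)^{2}\right)^{2} = 1024^{2} = 1048576$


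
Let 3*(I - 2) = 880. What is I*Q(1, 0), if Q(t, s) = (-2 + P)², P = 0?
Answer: 3544/3 ≈ 1181.3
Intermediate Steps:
Q(t, s) = 4 (Q(t, s) = (-2 + 0)² = (-2)² = 4)
I = 886/3 (I = 2 + (⅓)*880 = 2 + 880/3 = 886/3 ≈ 295.33)
I*Q(1, 0) = (886/3)*4 = 3544/3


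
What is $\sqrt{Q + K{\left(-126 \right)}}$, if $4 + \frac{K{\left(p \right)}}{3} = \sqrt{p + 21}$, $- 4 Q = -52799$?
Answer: $\frac{\sqrt{52751 + 12 i \sqrt{105}}}{2} \approx 114.84 + 0.13384 i$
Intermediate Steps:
$Q = \frac{52799}{4}$ ($Q = \left(- \frac{1}{4}\right) \left(-52799\right) = \frac{52799}{4} \approx 13200.0$)
$K{\left(p \right)} = -12 + 3 \sqrt{21 + p}$ ($K{\left(p \right)} = -12 + 3 \sqrt{p + 21} = -12 + 3 \sqrt{21 + p}$)
$\sqrt{Q + K{\left(-126 \right)}} = \sqrt{\frac{52799}{4} - \left(12 - 3 \sqrt{21 - 126}\right)} = \sqrt{\frac{52799}{4} - \left(12 - 3 \sqrt{-105}\right)} = \sqrt{\frac{52799}{4} - \left(12 - 3 i \sqrt{105}\right)} = \sqrt{\frac{52751}{4} + 3 i \sqrt{105}}$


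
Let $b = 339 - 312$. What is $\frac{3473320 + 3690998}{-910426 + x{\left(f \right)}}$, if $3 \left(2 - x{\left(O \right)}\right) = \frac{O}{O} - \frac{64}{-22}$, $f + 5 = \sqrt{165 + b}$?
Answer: $- \frac{33774642}{4292005} \approx -7.8692$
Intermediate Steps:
$b = 27$
$f = -5 + 8 \sqrt{3}$ ($f = -5 + \sqrt{165 + 27} = -5 + \sqrt{192} = -5 + 8 \sqrt{3} \approx 8.8564$)
$x{\left(O \right)} = \frac{23}{33}$ ($x{\left(O \right)} = 2 - \frac{\frac{O}{O} - \frac{64}{-22}}{3} = 2 - \frac{1 - - \frac{32}{11}}{3} = 2 - \frac{1 + \frac{32}{11}}{3} = 2 - \frac{43}{33} = \frac{23}{33}$)
$\frac{3473320 + 3690998}{-910426 + x{\left(f \right)}} = \frac{3473320 + 3690998}{-910426 + \frac{23}{33}} = \frac{7164318}{- \frac{30044035}{33}} = 7164318 \left(- \frac{33}{30044035}\right) = - \frac{33774642}{4292005}$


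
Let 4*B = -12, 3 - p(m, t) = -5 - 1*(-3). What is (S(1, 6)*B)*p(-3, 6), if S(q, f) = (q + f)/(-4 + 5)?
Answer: -105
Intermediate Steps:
p(m, t) = 5 (p(m, t) = 3 - (-5 - 1*(-3)) = 3 - (-5 + 3) = 3 - 1*(-2) = 3 + 2 = 5)
S(q, f) = f + q (S(q, f) = (f + q)/1 = (f + q)*1 = f + q)
B = -3 (B = (1/4)*(-12) = -3)
(S(1, 6)*B)*p(-3, 6) = ((6 + 1)*(-3))*5 = (7*(-3))*5 = -21*5 = -105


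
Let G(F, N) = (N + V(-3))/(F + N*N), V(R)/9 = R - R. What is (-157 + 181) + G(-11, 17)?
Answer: 6689/278 ≈ 24.061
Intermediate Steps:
V(R) = 0 (V(R) = 9*(R - R) = 9*0 = 0)
G(F, N) = N/(F + N²) (G(F, N) = (N + 0)/(F + N*N) = N/(F + N²))
(-157 + 181) + G(-11, 17) = (-157 + 181) + 17/(-11 + 17²) = 24 + 17/(-11 + 289) = 24 + 17/278 = 6689/278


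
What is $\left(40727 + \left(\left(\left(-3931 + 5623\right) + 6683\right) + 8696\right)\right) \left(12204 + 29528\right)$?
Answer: $2412026136$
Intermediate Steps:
$\left(40727 + \left(\left(\left(-3931 + 5623\right) + 6683\right) + 8696\right)\right) \left(12204 + 29528\right) = \left(40727 + \left(\left(1692 + 6683\right) + 8696\right)\right) 41732 = \left(40727 + \left(8375 + 8696\right)\right) 41732 = \left(40727 + 17071\right) 41732 = 57798 \cdot 41732 = 2412026136$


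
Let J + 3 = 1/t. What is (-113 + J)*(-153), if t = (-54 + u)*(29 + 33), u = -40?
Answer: 103435497/5828 ≈ 17748.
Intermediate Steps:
t = -5828 (t = (-54 - 40)*(29 + 33) = -94*62 = -5828)
J = -17485/5828 (J = -3 + 1/(-5828) = -3 - 1/5828 = -17485/5828 ≈ -3.0002)
(-113 + J)*(-153) = (-113 - 17485/5828)*(-153) = -676049/5828*(-153) = 103435497/5828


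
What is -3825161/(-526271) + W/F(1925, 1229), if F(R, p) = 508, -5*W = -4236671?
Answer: 2239352992781/1336728340 ≈ 1675.3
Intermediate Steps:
W = 4236671/5 (W = -⅕*(-4236671) = 4236671/5 ≈ 8.4733e+5)
-3825161/(-526271) + W/F(1925, 1229) = -3825161/(-526271) + (4236671/5)/508 = -3825161*(-1/526271) + (4236671/5)*(1/508) = 3825161/526271 + 4236671/2540 = 2239352992781/1336728340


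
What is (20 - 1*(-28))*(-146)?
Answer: -7008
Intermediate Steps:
(20 - 1*(-28))*(-146) = (20 + 28)*(-146) = 48*(-146) = -7008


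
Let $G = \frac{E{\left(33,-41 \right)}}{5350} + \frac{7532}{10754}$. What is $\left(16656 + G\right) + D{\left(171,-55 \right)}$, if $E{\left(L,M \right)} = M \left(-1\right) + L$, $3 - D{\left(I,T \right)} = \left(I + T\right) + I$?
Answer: $\frac{235496525699}{14383475} \approx 16373.0$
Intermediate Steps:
$D{\left(I,T \right)} = 3 - T - 2 I$ ($D{\left(I,T \right)} = 3 - \left(\left(I + T\right) + I\right) = 3 - \left(T + 2 I\right) = 3 - T - 2 I$)
$E{\left(L,M \right)} = L - M$ ($E{\left(L,M \right)} = - M + L = L - M$)
$G = \frac{10272999}{14383475}$ ($G = \frac{33 - -41}{5350} + \frac{7532}{10754} = \left(33 + 41\right) \frac{1}{5350} + 7532 \cdot \frac{1}{10754} = 74 \cdot \frac{1}{5350} + \frac{3766}{5377} = \frac{37}{2675} + \frac{3766}{5377} = \frac{10272999}{14383475} \approx 0.71422$)
$\left(16656 + G\right) + D{\left(171,-55 \right)} = \left(16656 + \frac{10272999}{14383475}\right) - 284 = \frac{239581432599}{14383475} + \left(3 + 55 - 342\right) = \frac{239581432599}{14383475} - 284 = \frac{235496525699}{14383475}$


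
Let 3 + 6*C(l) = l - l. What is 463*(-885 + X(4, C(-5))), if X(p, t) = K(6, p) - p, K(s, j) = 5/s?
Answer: -2467327/6 ≈ -4.1122e+5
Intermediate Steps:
C(l) = -½ (C(l) = -½ + (l - l)/6 = -½ + (⅙)*0 = -½ + 0 = -½)
X(p, t) = ⅚ - p (X(p, t) = 5/6 - p = 5*(⅙) - p = ⅚ - p)
463*(-885 + X(4, C(-5))) = 463*(-885 + (⅚ - 1*4)) = 463*(-885 + (⅚ - 4)) = 463*(-885 - 19/6) = 463*(-5329/6) = -2467327/6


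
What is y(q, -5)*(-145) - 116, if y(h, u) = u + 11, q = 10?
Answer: -986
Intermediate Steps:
y(h, u) = 11 + u
y(q, -5)*(-145) - 116 = (11 - 5)*(-145) - 116 = 6*(-145) - 116 = -870 - 116 = -986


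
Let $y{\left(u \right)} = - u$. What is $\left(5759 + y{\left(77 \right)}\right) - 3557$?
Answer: $2125$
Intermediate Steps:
$\left(5759 + y{\left(77 \right)}\right) - 3557 = \left(5759 - 77\right) - 3557 = 5682 - 3557 = 2125$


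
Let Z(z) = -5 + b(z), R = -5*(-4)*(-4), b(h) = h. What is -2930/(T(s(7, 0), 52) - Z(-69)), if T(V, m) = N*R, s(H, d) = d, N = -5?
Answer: -1465/237 ≈ -6.1814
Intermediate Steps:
R = -80 (R = 20*(-4) = -80)
Z(z) = -5 + z
T(V, m) = 400 (T(V, m) = -5*(-80) = 400)
-2930/(T(s(7, 0), 52) - Z(-69)) = -2930/(400 - (-5 - 69)) = -2930/(400 - 1*(-74)) = -2930/(400 + 74) = -2930/474 = -2930*1/474 = -1465/237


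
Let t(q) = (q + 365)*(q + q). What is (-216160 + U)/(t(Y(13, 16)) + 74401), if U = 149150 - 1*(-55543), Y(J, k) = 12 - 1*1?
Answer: -11467/82673 ≈ -0.13870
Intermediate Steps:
Y(J, k) = 11 (Y(J, k) = 12 - 1 = 11)
U = 204693 (U = 149150 + 55543 = 204693)
t(q) = 2*q*(365 + q) (t(q) = (365 + q)*(2*q) = 2*q*(365 + q))
(-216160 + U)/(t(Y(13, 16)) + 74401) = (-216160 + 204693)/(2*11*(365 + 11) + 74401) = -11467/(2*11*376 + 74401) = -11467/(8272 + 74401) = -11467/82673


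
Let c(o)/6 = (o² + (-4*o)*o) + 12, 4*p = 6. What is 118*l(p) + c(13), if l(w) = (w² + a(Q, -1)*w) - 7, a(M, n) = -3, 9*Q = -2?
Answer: -8123/2 ≈ -4061.5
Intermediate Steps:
Q = -2/9 (Q = (⅑)*(-2) = -2/9 ≈ -0.22222)
p = 3/2 (p = (¼)*6 = 3/2 ≈ 1.5000)
c(o) = 72 - 18*o² (c(o) = 6*((o² + (-4*o)*o) + 12) = 6*((o² - 4*o²) + 12) = 6*(-3*o² + 12) = 6*(12 - 3*o²) = 72 - 18*o²)
l(w) = -7 + w² - 3*w (l(w) = (w² - 3*w) - 7 = -7 + w² - 3*w)
118*l(p) + c(13) = 118*(-7 + (3/2)² - 3*3/2) + (72 - 18*13²) = 118*(-7 + 9/4 - 9/2) + (72 - 18*169) = 118*(-37/4) + (72 - 3042) = -2183/2 - 2970 = -8123/2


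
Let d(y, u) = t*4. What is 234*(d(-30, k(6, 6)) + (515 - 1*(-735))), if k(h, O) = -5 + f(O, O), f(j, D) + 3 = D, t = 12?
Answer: 303732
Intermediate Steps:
f(j, D) = -3 + D
k(h, O) = -8 + O (k(h, O) = -5 + (-3 + O) = -8 + O)
d(y, u) = 48 (d(y, u) = 12*4 = 48)
234*(d(-30, k(6, 6)) + (515 - 1*(-735))) = 234*(48 + (515 - 1*(-735))) = 234*(48 + (515 + 735)) = 234*(48 + 1250) = 234*1298 = 303732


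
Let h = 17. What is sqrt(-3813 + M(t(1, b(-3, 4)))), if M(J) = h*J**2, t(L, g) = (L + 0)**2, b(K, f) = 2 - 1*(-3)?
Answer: 2*I*sqrt(949) ≈ 61.612*I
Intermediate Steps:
b(K, f) = 5 (b(K, f) = 2 + 3 = 5)
t(L, g) = L**2
M(J) = 17*J**2
sqrt(-3813 + M(t(1, b(-3, 4)))) = sqrt(-3813 + 17*(1**2)**2) = sqrt(-3813 + 17*1**2) = sqrt(-3813 + 17*1) = sqrt(-3813 + 17) = sqrt(-3796) = 2*I*sqrt(949)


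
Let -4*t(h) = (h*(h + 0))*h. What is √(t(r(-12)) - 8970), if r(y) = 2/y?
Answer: I*√46500474/72 ≈ 94.71*I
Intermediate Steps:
t(h) = -h³/4 (t(h) = -h*(h + 0)*h/4 = -h*h*h/4 = -h²*h/4 = -h³/4)
√(t(r(-12)) - 8970) = √(-(2/(-12))³/4 - 8970) = √(-(2*(-1/12))³/4 - 8970) = √(-(-⅙)³/4 - 8970) = √(-¼*(-1/216) - 8970) = √(1/864 - 8970) = √(-7750079/864) = I*√46500474/72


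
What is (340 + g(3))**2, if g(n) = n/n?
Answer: 116281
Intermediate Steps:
g(n) = 1
(340 + g(3))**2 = (340 + 1)**2 = 341**2 = 116281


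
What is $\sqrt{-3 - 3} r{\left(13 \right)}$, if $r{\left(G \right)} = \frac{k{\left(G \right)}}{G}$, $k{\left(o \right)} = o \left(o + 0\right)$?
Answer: $13 i \sqrt{6} \approx 31.843 i$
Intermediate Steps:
$k{\left(o \right)} = o^{2}$ ($k{\left(o \right)} = o o = o^{2}$)
$r{\left(G \right)} = G$ ($r{\left(G \right)} = \frac{G^{2}}{G} = G$)
$\sqrt{-3 - 3} r{\left(13 \right)} = \sqrt{-3 - 3} \cdot 13 = \sqrt{-6} \cdot 13 = i \sqrt{6} \cdot 13 = 13 i \sqrt{6}$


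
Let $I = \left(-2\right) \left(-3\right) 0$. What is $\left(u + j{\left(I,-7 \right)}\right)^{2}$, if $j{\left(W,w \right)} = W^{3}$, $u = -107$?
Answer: $11449$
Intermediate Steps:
$I = 0$ ($I = 6 \cdot 0 = 0$)
$\left(u + j{\left(I,-7 \right)}\right)^{2} = \left(-107 + 0^{3}\right)^{2} = \left(-107 + 0\right)^{2} = \left(-107\right)^{2} = 11449$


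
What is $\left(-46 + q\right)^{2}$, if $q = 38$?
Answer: $64$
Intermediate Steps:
$\left(-46 + q\right)^{2} = \left(-46 + 38\right)^{2} = \left(-8\right)^{2} = 64$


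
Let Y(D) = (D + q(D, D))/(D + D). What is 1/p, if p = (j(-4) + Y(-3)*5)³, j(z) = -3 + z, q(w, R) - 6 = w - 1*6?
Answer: -⅛ ≈ -0.12500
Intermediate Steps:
q(w, R) = w (q(w, R) = 6 + (w - 1*6) = 6 + (w - 6) = 6 + (-6 + w) = w)
Y(D) = 1 (Y(D) = (D + D)/(D + D) = (2*D)/((2*D)) = (2*D)*(1/(2*D)) = 1)
p = -8 (p = ((-3 - 4) + 1*5)³ = (-7 + 5)³ = (-2)³ = -8)
1/p = 1/(-8) = -⅛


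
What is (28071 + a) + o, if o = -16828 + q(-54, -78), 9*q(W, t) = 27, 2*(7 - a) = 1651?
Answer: 20855/2 ≈ 10428.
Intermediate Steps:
a = -1637/2 (a = 7 - ½*1651 = 7 - 1651/2 = -1637/2 ≈ -818.50)
q(W, t) = 3 (q(W, t) = (⅑)*27 = 3)
o = -16825 (o = -16828 + 3 = -16825)
(28071 + a) + o = (28071 - 1637/2) - 16825 = 54505/2 - 16825 = 20855/2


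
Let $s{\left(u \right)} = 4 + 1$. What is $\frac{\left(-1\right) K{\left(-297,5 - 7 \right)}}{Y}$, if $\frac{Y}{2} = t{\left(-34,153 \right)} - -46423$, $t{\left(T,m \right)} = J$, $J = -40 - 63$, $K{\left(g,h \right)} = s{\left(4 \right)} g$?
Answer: $\frac{99}{6176} \approx 0.01603$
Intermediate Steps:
$s{\left(u \right)} = 5$
$K{\left(g,h \right)} = 5 g$
$J = -103$ ($J = -40 - 63 = -103$)
$t{\left(T,m \right)} = -103$
$Y = 92640$ ($Y = 2 \left(-103 - -46423\right) = 2 \left(-103 + 46423\right) = 2 \cdot 46320 = 92640$)
$\frac{\left(-1\right) K{\left(-297,5 - 7 \right)}}{Y} = \frac{\left(-1\right) 5 \left(-297\right)}{92640} = \left(-1\right) \left(-1485\right) \frac{1}{92640} = 1485 \cdot \frac{1}{92640} = \frac{99}{6176}$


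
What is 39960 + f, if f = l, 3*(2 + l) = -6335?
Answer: 113539/3 ≈ 37846.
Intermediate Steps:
l = -6341/3 (l = -2 + (⅓)*(-6335) = -2 - 6335/3 = -6341/3 ≈ -2113.7)
f = -6341/3 ≈ -2113.7
39960 + f = 39960 - 6341/3 = 113539/3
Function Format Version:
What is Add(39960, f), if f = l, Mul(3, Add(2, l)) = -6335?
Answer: Rational(113539, 3) ≈ 37846.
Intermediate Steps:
l = Rational(-6341, 3) (l = Add(-2, Mul(Rational(1, 3), -6335)) = Add(-2, Rational(-6335, 3)) = Rational(-6341, 3) ≈ -2113.7)
f = Rational(-6341, 3) ≈ -2113.7
Add(39960, f) = Add(39960, Rational(-6341, 3)) = Rational(113539, 3)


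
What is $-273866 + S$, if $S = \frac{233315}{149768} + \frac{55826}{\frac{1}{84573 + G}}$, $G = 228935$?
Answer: $\frac{2621183184825171}{149768} \approx 1.7502 \cdot 10^{10}$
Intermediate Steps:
$S = \frac{2621224201188259}{149768}$ ($S = \frac{233315}{149768} + \frac{55826}{\frac{1}{84573 + 228935}} = 233315 \cdot \frac{1}{149768} + \frac{55826}{\frac{1}{313508}} = \frac{233315}{149768} + 55826 \frac{1}{\frac{1}{313508}} = \frac{233315}{149768} + 55826 \cdot 313508 = \frac{233315}{149768} + 17501897608 = \frac{2621224201188259}{149768} \approx 1.7502 \cdot 10^{10}$)
$-273866 + S = -273866 + \frac{2621224201188259}{149768} = \frac{2621183184825171}{149768}$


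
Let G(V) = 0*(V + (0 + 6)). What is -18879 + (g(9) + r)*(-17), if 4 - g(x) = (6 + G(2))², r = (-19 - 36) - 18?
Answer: -17094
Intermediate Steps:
r = -73 (r = -55 - 18 = -73)
G(V) = 0 (G(V) = 0*(V + 6) = 0*(6 + V) = 0)
g(x) = -32 (g(x) = 4 - (6 + 0)² = 4 - 1*6² = 4 - 1*36 = 4 - 36 = -32)
-18879 + (g(9) + r)*(-17) = -18879 + (-32 - 73)*(-17) = -18879 - 105*(-17) = -18879 + 1785 = -17094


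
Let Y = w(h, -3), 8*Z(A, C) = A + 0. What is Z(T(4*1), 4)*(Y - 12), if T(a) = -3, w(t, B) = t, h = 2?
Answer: 15/4 ≈ 3.7500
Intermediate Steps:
Z(A, C) = A/8 (Z(A, C) = (A + 0)/8 = A/8)
Y = 2
Z(T(4*1), 4)*(Y - 12) = ((⅛)*(-3))*(2 - 12) = -3/8*(-10) = 15/4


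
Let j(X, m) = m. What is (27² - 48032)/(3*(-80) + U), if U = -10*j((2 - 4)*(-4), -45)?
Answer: -47303/210 ≈ -225.25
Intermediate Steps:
U = 450 (U = -10*(-45) = 450)
(27² - 48032)/(3*(-80) + U) = (27² - 48032)/(3*(-80) + 450) = (729 - 48032)/(-240 + 450) = -47303/210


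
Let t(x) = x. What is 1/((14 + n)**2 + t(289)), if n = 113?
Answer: 1/16418 ≈ 6.0909e-5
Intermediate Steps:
1/((14 + n)**2 + t(289)) = 1/((14 + 113)**2 + 289) = 1/(127**2 + 289) = 1/(16129 + 289) = 1/16418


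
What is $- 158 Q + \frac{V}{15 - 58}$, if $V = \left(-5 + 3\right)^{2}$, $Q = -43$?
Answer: $\frac{292138}{43} \approx 6793.9$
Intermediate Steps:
$V = 4$ ($V = \left(-2\right)^{2} = 4$)
$- 158 Q + \frac{V}{15 - 58} = \left(-158\right) \left(-43\right) + \frac{4}{15 - 58} = 6794 + \frac{4}{-43} = 6794 + 4 \left(- \frac{1}{43}\right) = 6794 - \frac{4}{43} = \frac{292138}{43}$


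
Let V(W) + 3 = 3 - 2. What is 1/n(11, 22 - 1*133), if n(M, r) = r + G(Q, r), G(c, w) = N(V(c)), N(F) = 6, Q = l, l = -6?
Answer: -1/105 ≈ -0.0095238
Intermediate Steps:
V(W) = -2 (V(W) = -3 + (3 - 2) = -3 + 1 = -2)
Q = -6
G(c, w) = 6
n(M, r) = 6 + r (n(M, r) = r + 6 = 6 + r)
1/n(11, 22 - 1*133) = 1/(6 + (22 - 1*133)) = 1/(6 + (22 - 133)) = 1/(6 - 111) = 1/(-105) = -1/105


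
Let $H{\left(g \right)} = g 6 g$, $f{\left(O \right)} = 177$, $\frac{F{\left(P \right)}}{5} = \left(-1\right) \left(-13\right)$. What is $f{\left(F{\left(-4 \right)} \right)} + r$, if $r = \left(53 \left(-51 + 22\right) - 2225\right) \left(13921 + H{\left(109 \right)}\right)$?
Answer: $-320548557$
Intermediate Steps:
$F{\left(P \right)} = 65$ ($F{\left(P \right)} = 5 \left(\left(-1\right) \left(-13\right)\right) = 5 \cdot 13 = 65$)
$H{\left(g \right)} = 6 g^{2}$ ($H{\left(g \right)} = 6 g g = 6 g^{2}$)
$r = -320548734$ ($r = \left(53 \left(-51 + 22\right) - 2225\right) \left(13921 + 6 \cdot 109^{2}\right) = \left(53 \left(-29\right) - 2225\right) \left(13921 + 6 \cdot 11881\right) = \left(-1537 - 2225\right) \left(13921 + 71286\right) = \left(-3762\right) 85207 = -320548734$)
$f{\left(F{\left(-4 \right)} \right)} + r = 177 - 320548734 = -320548557$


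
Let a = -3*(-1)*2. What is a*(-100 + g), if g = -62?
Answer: -972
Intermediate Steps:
a = 6 (a = 3*2 = 6)
a*(-100 + g) = 6*(-100 - 62) = 6*(-162) = -972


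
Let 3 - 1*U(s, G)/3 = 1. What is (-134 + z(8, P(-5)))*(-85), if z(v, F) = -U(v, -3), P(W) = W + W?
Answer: 11900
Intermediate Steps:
U(s, G) = 6 (U(s, G) = 9 - 3*1 = 9 - 3 = 6)
P(W) = 2*W
z(v, F) = -6 (z(v, F) = -1*6 = -6)
(-134 + z(8, P(-5)))*(-85) = (-134 - 6)*(-85) = -140*(-85) = 11900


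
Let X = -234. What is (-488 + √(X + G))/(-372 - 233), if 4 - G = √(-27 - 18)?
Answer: 488/605 - √(-230 - 3*I*√5)/605 ≈ 0.80625 + 0.02507*I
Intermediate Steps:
G = 4 - 3*I*√5 (G = 4 - √(-27 - 18) = 4 - √(-45) = 4 - 3*I*√5 ≈ 4.0 - 6.7082*I)
(-488 + √(X + G))/(-372 - 233) = (-488 + √(-234 + (4 - 3*I*√5)))/(-372 - 233) = (-488 + √(-230 - 3*I*√5))/(-605) = (-488 + √(-230 - 3*I*√5))*(-1/605) = 488/605 - √(-230 - 3*I*√5)/605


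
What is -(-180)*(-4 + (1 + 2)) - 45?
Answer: -225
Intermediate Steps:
-(-180)*(-4 + (1 + 2)) - 45 = -(-180)*(-4 + 3) - 45 = -(-180)*(-1) - 45 = -36*5 - 45 = -180 - 45 = -225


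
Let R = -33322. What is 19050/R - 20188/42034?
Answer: -368363059/350164237 ≈ -1.0520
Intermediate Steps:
19050/R - 20188/42034 = 19050/(-33322) - 20188/42034 = 19050*(-1/33322) - 20188*1/42034 = -9525/16661 - 10094/21017 = -368363059/350164237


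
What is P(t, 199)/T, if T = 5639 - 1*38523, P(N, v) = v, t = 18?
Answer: -199/32884 ≈ -0.0060516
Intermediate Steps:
T = -32884 (T = 5639 - 38523 = -32884)
P(t, 199)/T = 199/(-32884) = 199*(-1/32884) = -199/32884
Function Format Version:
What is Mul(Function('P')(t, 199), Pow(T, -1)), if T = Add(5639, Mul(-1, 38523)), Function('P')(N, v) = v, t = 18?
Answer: Rational(-199, 32884) ≈ -0.0060516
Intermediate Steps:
T = -32884 (T = Add(5639, -38523) = -32884)
Mul(Function('P')(t, 199), Pow(T, -1)) = Mul(199, Pow(-32884, -1)) = Mul(199, Rational(-1, 32884)) = Rational(-199, 32884)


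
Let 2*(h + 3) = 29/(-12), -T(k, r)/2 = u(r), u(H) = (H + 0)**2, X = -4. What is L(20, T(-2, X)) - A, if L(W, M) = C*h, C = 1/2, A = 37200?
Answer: -1785701/48 ≈ -37202.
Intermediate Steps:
u(H) = H**2
T(k, r) = -2*r**2
C = 1/2 ≈ 0.50000
h = -101/24 (h = -3 + (29/(-12))/2 = -3 + (29*(-1/12))/2 = -3 + (1/2)*(-29/12) = -3 - 29/24 = -101/24 ≈ -4.2083)
L(W, M) = -101/48 (L(W, M) = (1/2)*(-101/24) = -101/48)
L(20, T(-2, X)) - A = -101/48 - 1*37200 = -101/48 - 37200 = -1785701/48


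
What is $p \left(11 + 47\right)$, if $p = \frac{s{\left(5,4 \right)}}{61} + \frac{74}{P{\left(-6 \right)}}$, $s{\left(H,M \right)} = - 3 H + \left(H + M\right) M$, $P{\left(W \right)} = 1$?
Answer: $\frac{263030}{61} \approx 4312.0$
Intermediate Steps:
$s{\left(H,M \right)} = - 3 H + M \left(H + M\right)$
$p = \frac{4535}{61}$ ($p = \frac{4^{2} - 15 + 5 \cdot 4}{61} + \frac{74}{1} = \left(16 - 15 + 20\right) \frac{1}{61} + 74 \cdot 1 = 21 \cdot \frac{1}{61} + 74 = \frac{21}{61} + 74 = \frac{4535}{61} \approx 74.344$)
$p \left(11 + 47\right) = \frac{4535 \left(11 + 47\right)}{61} = \frac{4535}{61} \cdot 58 = \frac{263030}{61}$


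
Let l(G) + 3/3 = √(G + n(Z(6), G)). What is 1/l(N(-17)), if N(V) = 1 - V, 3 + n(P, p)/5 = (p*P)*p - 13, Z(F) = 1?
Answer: 1/1557 + √1558/1557 ≈ 0.025993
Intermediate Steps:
n(P, p) = -80 + 5*P*p² (n(P, p) = -15 + 5*((p*P)*p - 13) = -15 + 5*((P*p)*p - 13) = -15 + 5*(P*p² - 13) = -15 + 5*(-13 + P*p²) = -15 + (-65 + 5*P*p²) = -80 + 5*P*p²)
l(G) = -1 + √(-80 + G + 5*G²) (l(G) = -1 + √(G + (-80 + 5*1*G²)) = -1 + √(G + (-80 + 5*G²)) = -1 + √(-80 + G + 5*G²))
1/l(N(-17)) = 1/(-1 + √(-80 + (1 - 1*(-17)) + 5*(1 - 1*(-17))²)) = 1/(-1 + √(-80 + (1 + 17) + 5*(1 + 17)²)) = 1/(-1 + √(-80 + 18 + 5*18²)) = 1/(-1 + √(-80 + 18 + 5*324)) = 1/(-1 + √(-80 + 18 + 1620)) = 1/(-1 + √1558)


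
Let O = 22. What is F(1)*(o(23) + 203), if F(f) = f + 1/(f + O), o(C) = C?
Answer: 5424/23 ≈ 235.83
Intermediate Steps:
F(f) = f + 1/(22 + f) (F(f) = f + 1/(f + 22) = f + 1/(22 + f))
F(1)*(o(23) + 203) = ((1 + 1² + 22*1)/(22 + 1))*(23 + 203) = ((1 + 1 + 22)/23)*226 = ((1/23)*24)*226 = (24/23)*226 = 5424/23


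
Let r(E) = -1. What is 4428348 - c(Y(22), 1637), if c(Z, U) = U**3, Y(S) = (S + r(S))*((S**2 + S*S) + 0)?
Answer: -4382353505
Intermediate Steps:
Y(S) = 2*S**2*(-1 + S) (Y(S) = (S - 1)*((S**2 + S*S) + 0) = (-1 + S)*((S**2 + S**2) + 0) = (-1 + S)*(2*S**2 + 0) = (-1 + S)*(2*S**2) = 2*S**2*(-1 + S))
4428348 - c(Y(22), 1637) = 4428348 - 1*1637**3 = 4428348 - 1*4386781853 = 4428348 - 4386781853 = -4382353505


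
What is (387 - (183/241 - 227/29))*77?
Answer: 212069011/6989 ≈ 30343.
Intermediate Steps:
(387 - (183/241 - 227/29))*77 = (387 - 1*(-49400/6989))*77 = (387 + 49400/6989)*77 = (2754143/6989)*77 = 212069011/6989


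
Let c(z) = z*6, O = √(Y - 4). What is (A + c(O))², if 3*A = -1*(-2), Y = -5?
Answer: -2912/9 + 24*I ≈ -323.56 + 24.0*I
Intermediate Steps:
A = ⅔ (A = (-1*(-2))/3 = (⅓)*2 = ⅔ ≈ 0.66667)
O = 3*I (O = √(-5 - 4) = √(-9) = 3*I ≈ 3.0*I)
c(z) = 6*z
(A + c(O))² = (⅔ + 6*(3*I))² = (⅔ + 18*I)²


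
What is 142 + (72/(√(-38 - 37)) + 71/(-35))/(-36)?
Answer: 178991/1260 + 2*I*√3/15 ≈ 142.06 + 0.23094*I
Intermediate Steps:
142 + (72/(√(-38 - 37)) + 71/(-35))/(-36) = 142 - (72/(√(-75)) + 71*(-1/35))/36 = 142 - (72/((5*I*√3)) - 71/35)/36 = 142 - (72*(-I*√3/15) - 71/35)/36 = 142 - (-24*I*√3/5 - 71/35)/36 = 142 - (-71/35 - 24*I*√3/5)/36 = 142 + (71/1260 + 2*I*√3/15) = 178991/1260 + 2*I*√3/15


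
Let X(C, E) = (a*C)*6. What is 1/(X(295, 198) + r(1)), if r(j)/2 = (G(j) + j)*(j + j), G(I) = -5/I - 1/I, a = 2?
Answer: 1/3520 ≈ 0.00028409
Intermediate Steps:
G(I) = -6/I
X(C, E) = 12*C (X(C, E) = (2*C)*6 = 12*C)
r(j) = 4*j*(j - 6/j) (r(j) = 2*((-6/j + j)*(j + j)) = 2*((j - 6/j)*(2*j)) = 2*(2*j*(j - 6/j)) = 4*j*(j - 6/j))
1/(X(295, 198) + r(1)) = 1/(12*295 + (-24 + 4*1**2)) = 1/(3540 + (-24 + 4*1)) = 1/(3540 + (-24 + 4)) = 1/(3540 - 20) = 1/3520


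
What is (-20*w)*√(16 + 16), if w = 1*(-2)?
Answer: 160*√2 ≈ 226.27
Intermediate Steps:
w = -2
(-20*w)*√(16 + 16) = (-20*(-2))*√(16 + 16) = 40*√32 = 40*(4*√2) = 160*√2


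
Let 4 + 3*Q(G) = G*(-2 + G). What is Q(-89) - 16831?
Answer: -42398/3 ≈ -14133.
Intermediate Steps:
Q(G) = -4/3 + G*(-2 + G)/3 (Q(G) = -4/3 + (G*(-2 + G))/3 = -4/3 + G*(-2 + G)/3)
Q(-89) - 16831 = (-4/3 - ⅔*(-89) + (⅓)*(-89)²) - 16831 = (-4/3 + 178/3 + (⅓)*7921) - 16831 = (-4/3 + 178/3 + 7921/3) - 16831 = 8095/3 - 16831 = -42398/3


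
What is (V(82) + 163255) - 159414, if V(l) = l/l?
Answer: 3842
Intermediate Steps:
V(l) = 1
(V(82) + 163255) - 159414 = (1 + 163255) - 159414 = 163256 - 159414 = 3842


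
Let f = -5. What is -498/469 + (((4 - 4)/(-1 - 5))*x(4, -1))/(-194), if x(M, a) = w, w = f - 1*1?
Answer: -498/469 ≈ -1.0618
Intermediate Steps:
w = -6 (w = -5 - 1*1 = -5 - 1 = -6)
x(M, a) = -6
-498/469 + (((4 - 4)/(-1 - 5))*x(4, -1))/(-194) = -498/469 + (((4 - 4)/(-1 - 5))*(-6))/(-194) = -498*1/469 + ((0/(-6))*(-6))*(-1/194) = -498/469 + ((0*(-⅙))*(-6))*(-1/194) = -498/469 + (0*(-6))*(-1/194) = -498/469 + 0*(-1/194) = -498/469 + 0 = -498/469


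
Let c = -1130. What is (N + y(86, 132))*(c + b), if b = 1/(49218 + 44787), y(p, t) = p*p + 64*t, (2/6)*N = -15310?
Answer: 3195904875814/94005 ≈ 3.3997e+7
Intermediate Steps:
N = -45930 (N = 3*(-15310) = -45930)
y(p, t) = p**2 + 64*t
b = 1/94005 ≈ 1.0638e-5
(N + y(86, 132))*(c + b) = (-45930 + (86**2 + 64*132))*(-1130 + 1/94005) = (-45930 + (7396 + 8448))*(-106225649/94005) = (-45930 + 15844)*(-106225649/94005) = -30086*(-106225649/94005) = 3195904875814/94005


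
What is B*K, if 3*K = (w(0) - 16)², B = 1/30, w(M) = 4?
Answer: 8/5 ≈ 1.6000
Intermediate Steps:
B = 1/30 ≈ 0.033333
K = 48 (K = (4 - 16)²/3 = (⅓)*(-12)² = (⅓)*144 = 48)
B*K = (1/30)*48 = 8/5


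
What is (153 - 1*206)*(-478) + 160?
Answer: 25494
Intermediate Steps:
(153 - 1*206)*(-478) + 160 = (153 - 206)*(-478) + 160 = -53*(-478) + 160 = 25334 + 160 = 25494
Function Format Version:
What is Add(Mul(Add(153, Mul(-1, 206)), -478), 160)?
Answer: 25494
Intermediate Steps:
Add(Mul(Add(153, Mul(-1, 206)), -478), 160) = Add(Mul(Add(153, -206), -478), 160) = Add(Mul(-53, -478), 160) = Add(25334, 160) = 25494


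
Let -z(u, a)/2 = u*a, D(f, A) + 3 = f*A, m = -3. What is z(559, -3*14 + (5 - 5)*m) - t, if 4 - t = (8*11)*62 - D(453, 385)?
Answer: -121994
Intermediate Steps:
D(f, A) = -3 + A*f (D(f, A) = -3 + f*A = -3 + A*f)
t = 168950 (t = 4 - ((8*11)*62 - (-3 + 385*453)) = 4 - (88*62 - (-3 + 174405)) = 4 - (5456 - 1*174402) = 4 - (5456 - 174402) = 4 - 1*(-168946) = 4 + 168946 = 168950)
z(u, a) = -2*a*u (z(u, a) = -2*u*a = -2*a*u)
z(559, -3*14 + (5 - 5)*m) - t = -2*(-3*14 + (5 - 5)*(-3))*559 - 1*168950 = -2*(-42 + 0*(-3))*559 - 168950 = -2*(-42 + 0)*559 - 168950 = -2*(-42)*559 - 168950 = 46956 - 168950 = -121994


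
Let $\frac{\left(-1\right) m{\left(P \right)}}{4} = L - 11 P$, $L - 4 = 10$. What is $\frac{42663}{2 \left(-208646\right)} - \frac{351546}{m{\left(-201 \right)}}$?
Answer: $\frac{36579408183}{928474700} \approx 39.397$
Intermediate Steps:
$L = 14$ ($L = 4 + 10 = 14$)
$m{\left(P \right)} = -56 + 44 P$ ($m{\left(P \right)} = - 4 \left(14 - 11 P\right) = -56 + 44 P$)
$\frac{42663}{2 \left(-208646\right)} - \frac{351546}{m{\left(-201 \right)}} = \frac{42663}{2 \left(-208646\right)} - \frac{351546}{-56 + 44 \left(-201\right)} = \frac{42663}{-417292} - \frac{351546}{-56 - 8844} = 42663 \left(- \frac{1}{417292}\right) - \frac{351546}{-8900} = - \frac{42663}{417292} - - \frac{175773}{4450} = - \frac{42663}{417292} + \frac{175773}{4450} = \frac{36579408183}{928474700}$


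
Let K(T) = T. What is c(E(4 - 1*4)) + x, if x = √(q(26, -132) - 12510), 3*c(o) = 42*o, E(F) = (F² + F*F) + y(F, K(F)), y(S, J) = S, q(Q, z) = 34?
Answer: 2*I*√3119 ≈ 111.7*I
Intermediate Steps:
E(F) = F + 2*F² (E(F) = (F² + F*F) + F = (F² + F²) + F = 2*F² + F = F + 2*F²)
c(o) = 14*o (c(o) = (42*o)/3 = 14*o)
x = 2*I*√3119 (x = √(34 - 12510) = √(-12476) = 2*I*√3119 ≈ 111.7*I)
c(E(4 - 1*4)) + x = 14*((4 - 1*4)*(1 + 2*(4 - 1*4))) + 2*I*√3119 = 14*((4 - 4)*(1 + 2*(4 - 4))) + 2*I*√3119 = 14*(0*(1 + 2*0)) + 2*I*√3119 = 14*(0*(1 + 0)) + 2*I*√3119 = 14*(0*1) + 2*I*√3119 = 14*0 + 2*I*√3119 = 0 + 2*I*√3119 = 2*I*√3119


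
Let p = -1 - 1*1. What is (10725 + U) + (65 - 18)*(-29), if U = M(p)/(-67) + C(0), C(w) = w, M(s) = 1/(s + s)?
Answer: 2509017/268 ≈ 9362.0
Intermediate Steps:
p = -2 (p = -1 - 1 = -2)
M(s) = 1/(2*s)
U = 1/268 (U = ((½)/(-2))/(-67) + 0 = -(-1)/(134*2) + 0 = -1/67*(-¼) + 0 = 1/268 + 0 = 1/268 ≈ 0.0037313)
(10725 + U) + (65 - 18)*(-29) = (10725 + 1/268) + (65 - 18)*(-29) = 2874301/268 + 47*(-29) = 2874301/268 - 1363 = 2509017/268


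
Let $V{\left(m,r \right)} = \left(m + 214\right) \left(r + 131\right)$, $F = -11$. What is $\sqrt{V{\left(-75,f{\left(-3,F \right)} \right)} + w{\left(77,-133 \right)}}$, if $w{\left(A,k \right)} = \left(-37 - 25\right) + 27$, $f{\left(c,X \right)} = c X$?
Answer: $9 \sqrt{281} \approx 150.87$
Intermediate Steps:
$f{\left(c,X \right)} = X c$
$V{\left(m,r \right)} = \left(131 + r\right) \left(214 + m\right)$ ($V{\left(m,r \right)} = \left(214 + m\right) \left(131 + r\right) = \left(131 + r\right) \left(214 + m\right)$)
$w{\left(A,k \right)} = -35$ ($w{\left(A,k \right)} = -62 + 27 = -35$)
$\sqrt{V{\left(-75,f{\left(-3,F \right)} \right)} + w{\left(77,-133 \right)}} = \sqrt{\left(28034 + 131 \left(-75\right) + 214 \left(\left(-11\right) \left(-3\right)\right) - 75 \left(\left(-11\right) \left(-3\right)\right)\right) - 35} = \sqrt{\left(28034 - 9825 + 214 \cdot 33 - 2475\right) - 35} = \sqrt{\left(28034 - 9825 + 7062 - 2475\right) - 35} = \sqrt{22796 - 35} = \sqrt{22761} = 9 \sqrt{281}$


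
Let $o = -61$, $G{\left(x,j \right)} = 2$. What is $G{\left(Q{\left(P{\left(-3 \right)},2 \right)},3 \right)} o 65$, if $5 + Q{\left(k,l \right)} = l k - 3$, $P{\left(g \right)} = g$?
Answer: $-7930$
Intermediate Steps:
$Q{\left(k,l \right)} = -8 + k l$ ($Q{\left(k,l \right)} = -5 + \left(l k - 3\right) = -5 + \left(k l - 3\right) = -5 + \left(-3 + k l\right) = -8 + k l$)
$G{\left(Q{\left(P{\left(-3 \right)},2 \right)},3 \right)} o 65 = 2 \left(-61\right) 65 = \left(-122\right) 65 = -7930$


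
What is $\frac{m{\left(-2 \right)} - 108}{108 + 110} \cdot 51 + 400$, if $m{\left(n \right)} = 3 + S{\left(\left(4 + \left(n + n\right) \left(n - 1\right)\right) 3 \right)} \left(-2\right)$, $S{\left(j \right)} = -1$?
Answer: $\frac{81947}{218} \approx 375.9$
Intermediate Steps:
$m{\left(n \right)} = 5$ ($m{\left(n \right)} = 3 - -2 = 3 + 2 = 5$)
$\frac{m{\left(-2 \right)} - 108}{108 + 110} \cdot 51 + 400 = \frac{5 - 108}{108 + 110} \cdot 51 + 400 = - \frac{103}{218} \cdot 51 + 400 = \left(-103\right) \frac{1}{218} \cdot 51 + 400 = \left(- \frac{103}{218}\right) 51 + 400 = - \frac{5253}{218} + 400 = \frac{81947}{218}$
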